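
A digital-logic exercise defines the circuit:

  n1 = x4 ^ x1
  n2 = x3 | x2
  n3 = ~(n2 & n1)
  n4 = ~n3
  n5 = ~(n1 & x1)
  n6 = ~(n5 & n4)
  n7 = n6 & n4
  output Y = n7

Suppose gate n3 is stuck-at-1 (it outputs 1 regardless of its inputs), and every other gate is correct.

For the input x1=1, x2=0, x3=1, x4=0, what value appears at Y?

Propagate with n3 forced: n1=1, n2=1, n3=1 [stuck-at-1], n4=0, n5=0, n6=1, n7=0.
So Y = 0. (Without the fault it would be 1.)

0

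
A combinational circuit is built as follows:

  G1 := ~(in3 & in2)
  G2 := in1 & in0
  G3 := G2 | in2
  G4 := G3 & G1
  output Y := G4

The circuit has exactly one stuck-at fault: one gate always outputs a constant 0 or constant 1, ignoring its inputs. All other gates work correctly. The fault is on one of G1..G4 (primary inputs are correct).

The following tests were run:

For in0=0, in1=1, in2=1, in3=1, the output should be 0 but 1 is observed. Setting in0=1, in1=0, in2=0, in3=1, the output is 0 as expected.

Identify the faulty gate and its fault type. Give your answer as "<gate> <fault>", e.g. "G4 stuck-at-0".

G1 stuck-at-1

Fault-free values for test 1 (in0=0, in1=1, in2=1, in3=1): G1=0, G2=0, G3=1, G4=0, giving Y=0. Observed 1.
Test 1: faults giving observed 1 are {G1 stuck-at-1, G4 stuck-at-1}.
Test 2 (in0=1, in1=0, in2=0, in3=1): fault-free G1=1, G2=0, G3=0, G4=0 → 0; observed 0. Eliminates G4 stuck-at-1.
Only G1 stuck-at-1 is consistent with every test.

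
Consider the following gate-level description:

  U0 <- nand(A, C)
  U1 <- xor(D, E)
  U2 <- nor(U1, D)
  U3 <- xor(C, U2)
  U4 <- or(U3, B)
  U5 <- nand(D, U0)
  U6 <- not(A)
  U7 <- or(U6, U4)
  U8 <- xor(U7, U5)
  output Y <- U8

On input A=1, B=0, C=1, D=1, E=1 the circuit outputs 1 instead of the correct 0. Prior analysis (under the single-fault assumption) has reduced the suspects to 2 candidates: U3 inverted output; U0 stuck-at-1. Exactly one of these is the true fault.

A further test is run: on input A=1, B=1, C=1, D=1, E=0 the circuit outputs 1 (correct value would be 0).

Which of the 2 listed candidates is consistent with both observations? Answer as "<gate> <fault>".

Evaluate each candidate on input A=1, B=1, C=1, D=1, E=0:
  U3 inverted output: U0=0, U1=1, U2=0, U3=0 [inverted output], U4=1, U5=1, U6=0, U7=1, U8=0 → 0 — eliminated
  U0 stuck-at-1: U0=1 [stuck-at-1], U1=1, U2=0, U3=1, U4=1, U5=0, U6=0, U7=1, U8=1 → 1 — matches
Only U0 stuck-at-1 reproduces the observed 1.

U0 stuck-at-1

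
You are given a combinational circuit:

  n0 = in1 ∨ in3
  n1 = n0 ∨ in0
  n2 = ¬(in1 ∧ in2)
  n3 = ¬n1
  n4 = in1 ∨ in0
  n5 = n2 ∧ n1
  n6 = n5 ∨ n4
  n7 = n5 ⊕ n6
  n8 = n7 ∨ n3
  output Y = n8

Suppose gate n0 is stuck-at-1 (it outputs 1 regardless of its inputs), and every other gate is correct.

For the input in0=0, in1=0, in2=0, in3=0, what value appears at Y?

0

Propagate with n0 forced: n0=1 [stuck-at-1], n1=1, n2=1, n3=0, n4=0, n5=1, n6=1, n7=0, n8=0.
So Y = 0. (Without the fault it would be 1.)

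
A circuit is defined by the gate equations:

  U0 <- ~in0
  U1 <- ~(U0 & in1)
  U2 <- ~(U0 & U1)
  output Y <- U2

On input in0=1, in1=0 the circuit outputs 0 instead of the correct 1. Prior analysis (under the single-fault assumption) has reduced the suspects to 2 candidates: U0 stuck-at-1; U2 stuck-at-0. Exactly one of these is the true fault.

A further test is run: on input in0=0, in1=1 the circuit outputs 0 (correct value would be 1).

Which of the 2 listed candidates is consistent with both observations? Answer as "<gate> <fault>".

U2 stuck-at-0

Evaluate each candidate on input in0=0, in1=1:
  U0 stuck-at-1: U0=1 [stuck-at-1], U1=0, U2=1 → 1 — eliminated
  U2 stuck-at-0: U0=1, U1=0, U2=0 [stuck-at-0] → 0 — matches
Only U2 stuck-at-0 reproduces the observed 0.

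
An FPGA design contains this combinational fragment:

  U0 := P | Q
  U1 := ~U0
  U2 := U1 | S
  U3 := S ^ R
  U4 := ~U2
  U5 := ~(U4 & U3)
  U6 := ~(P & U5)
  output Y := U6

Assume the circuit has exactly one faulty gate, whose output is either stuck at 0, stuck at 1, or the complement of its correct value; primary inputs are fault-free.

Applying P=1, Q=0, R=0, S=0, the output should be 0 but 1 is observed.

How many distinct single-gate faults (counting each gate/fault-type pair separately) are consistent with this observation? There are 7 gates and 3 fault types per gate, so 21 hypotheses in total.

Fault-free: U0=1, U1=0, U2=0, U3=0, U4=1, U5=1, U6=0 → 0. Observed 1.
  U0: none of the 3 fault types match ✗
  U1: none of the 3 fault types match ✗
  U2: none of the 3 fault types match ✗
  U3: stuck-at-1, inverted output ✓; others ✗
  U4: none of the 3 fault types match ✗
  U5: stuck-at-0, inverted output ✓; others ✗
  U6: stuck-at-1, inverted output ✓; others ✗
Consistent faults: {U3 stuck-at-1, U3 inverted output, U5 stuck-at-0, U5 inverted output, U6 stuck-at-1, U6 inverted output} — 6 in all.

6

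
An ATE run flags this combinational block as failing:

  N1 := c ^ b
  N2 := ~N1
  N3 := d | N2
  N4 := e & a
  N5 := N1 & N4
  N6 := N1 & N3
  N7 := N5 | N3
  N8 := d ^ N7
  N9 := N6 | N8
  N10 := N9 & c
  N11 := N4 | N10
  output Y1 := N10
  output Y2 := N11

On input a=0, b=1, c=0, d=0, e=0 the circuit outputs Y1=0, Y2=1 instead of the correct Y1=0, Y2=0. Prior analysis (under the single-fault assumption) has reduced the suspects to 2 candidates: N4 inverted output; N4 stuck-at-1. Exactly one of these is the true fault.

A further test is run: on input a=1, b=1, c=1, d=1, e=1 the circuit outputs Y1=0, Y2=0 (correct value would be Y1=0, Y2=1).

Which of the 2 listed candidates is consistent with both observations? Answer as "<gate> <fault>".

N4 inverted output

Evaluate each candidate on input a=1, b=1, c=1, d=1, e=1:
  N4 inverted output: N1=0, N2=1, N3=1, N4=0 [inverted output], N5=0, N6=0, N7=1, N8=0, N9=0, N10=0, N11=0 → Y1=0, Y2=0 — matches
  N4 stuck-at-1: N1=0, N2=1, N3=1, N4=1 [stuck-at-1], N5=0, N6=0, N7=1, N8=0, N9=0, N10=0, N11=1 → Y1=0, Y2=1 — eliminated
Only N4 inverted output reproduces the observed Y1=0, Y2=0.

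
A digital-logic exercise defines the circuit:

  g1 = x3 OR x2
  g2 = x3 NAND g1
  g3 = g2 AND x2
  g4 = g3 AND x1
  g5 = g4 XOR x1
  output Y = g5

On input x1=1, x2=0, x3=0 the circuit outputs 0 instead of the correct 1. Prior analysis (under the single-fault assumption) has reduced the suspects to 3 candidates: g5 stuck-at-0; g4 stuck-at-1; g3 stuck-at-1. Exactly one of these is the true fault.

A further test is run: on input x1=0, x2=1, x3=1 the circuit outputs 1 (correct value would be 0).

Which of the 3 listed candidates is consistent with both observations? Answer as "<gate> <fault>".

g4 stuck-at-1

Evaluate each candidate on input x1=0, x2=1, x3=1:
  g5 stuck-at-0: g1=1, g2=0, g3=0, g4=0, g5=0 [stuck-at-0] → 0 — eliminated
  g4 stuck-at-1: g1=1, g2=0, g3=0, g4=1 [stuck-at-1], g5=1 → 1 — matches
  g3 stuck-at-1: g1=1, g2=0, g3=1 [stuck-at-1], g4=0, g5=0 → 0 — eliminated
Only g4 stuck-at-1 reproduces the observed 1.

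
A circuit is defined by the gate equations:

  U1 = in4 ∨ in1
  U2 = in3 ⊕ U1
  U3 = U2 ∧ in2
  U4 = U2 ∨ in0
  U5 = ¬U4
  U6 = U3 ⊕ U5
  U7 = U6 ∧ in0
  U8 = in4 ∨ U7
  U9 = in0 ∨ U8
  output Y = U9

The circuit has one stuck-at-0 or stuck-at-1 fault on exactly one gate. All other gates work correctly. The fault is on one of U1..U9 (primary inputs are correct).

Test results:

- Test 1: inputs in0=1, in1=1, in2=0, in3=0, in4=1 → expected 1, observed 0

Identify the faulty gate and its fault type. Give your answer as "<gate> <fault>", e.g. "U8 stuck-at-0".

U9 stuck-at-0

Fault-free values for test 1 (in0=1, in1=1, in2=0, in3=0, in4=1): U1=1, U2=1, U3=0, U4=1, U5=0, U6=0, U7=0, U8=1, U9=1, giving Y=1. Observed 0.
Test 1: faults giving observed 0 are {U9 stuck-at-0}.
Only U9 stuck-at-0 is consistent with every test.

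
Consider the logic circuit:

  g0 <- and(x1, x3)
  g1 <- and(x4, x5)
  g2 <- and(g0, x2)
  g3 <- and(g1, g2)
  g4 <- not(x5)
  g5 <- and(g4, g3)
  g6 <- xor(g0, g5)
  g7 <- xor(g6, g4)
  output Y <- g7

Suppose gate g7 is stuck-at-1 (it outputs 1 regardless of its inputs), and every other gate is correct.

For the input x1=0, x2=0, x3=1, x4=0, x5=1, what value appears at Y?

Propagate with g7 forced: g0=0, g1=0, g2=0, g3=0, g4=0, g5=0, g6=0, g7=1 [stuck-at-1].
So Y = 1. (Without the fault it would be 0.)

1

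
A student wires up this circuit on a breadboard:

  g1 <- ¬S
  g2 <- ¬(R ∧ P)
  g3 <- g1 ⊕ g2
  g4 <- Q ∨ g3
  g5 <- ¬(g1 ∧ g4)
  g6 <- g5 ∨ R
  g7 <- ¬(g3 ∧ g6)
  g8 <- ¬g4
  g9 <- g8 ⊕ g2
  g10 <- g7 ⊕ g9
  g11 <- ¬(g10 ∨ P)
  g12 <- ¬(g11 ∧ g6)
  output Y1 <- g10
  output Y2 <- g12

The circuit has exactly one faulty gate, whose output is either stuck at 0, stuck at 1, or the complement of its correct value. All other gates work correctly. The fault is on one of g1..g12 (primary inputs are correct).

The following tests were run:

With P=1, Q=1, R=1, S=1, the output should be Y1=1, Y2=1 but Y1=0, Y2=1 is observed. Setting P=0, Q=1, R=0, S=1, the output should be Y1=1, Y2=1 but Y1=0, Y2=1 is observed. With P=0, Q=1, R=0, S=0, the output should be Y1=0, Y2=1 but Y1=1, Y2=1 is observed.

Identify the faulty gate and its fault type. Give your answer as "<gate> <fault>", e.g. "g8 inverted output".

g1 inverted output

Fault-free values for test 1 (P=1, Q=1, R=1, S=1): g1=0, g2=0, g3=0, g4=1, g5=1, g6=1, g7=1, g8=0, g9=0, g10=1, g11=0, g12=1, giving Y1=1, Y2=1. Observed Y1=0, Y2=1.
Test 1: faults giving observed Y1=0, Y2=1 are {g1 stuck-at-1, g1 inverted output, g3 stuck-at-1, g3 inverted output, g4 stuck-at-0, g4 inverted output, g7 stuck-at-0, g7 inverted output, g8 stuck-at-1, g8 inverted output, g9 stuck-at-1, g9 inverted output, g10 stuck-at-0, g10 inverted output}.
Test 2 (P=0, Q=1, R=0, S=1): fault-free g1=0, g2=1, g3=1, g4=1, g5=1, g6=1, g7=0, g8=0, g9=1, g10=1, g11=0, g12=1 → Y1=1, Y2=1; observed Y1=0, Y2=1. Eliminates g3 stuck-at-1, g3 inverted output, g4 stuck-at-0, g4 inverted output, g7 stuck-at-0, g7 inverted output, g8 stuck-at-1, g8 inverted output, g9 stuck-at-1, g9 inverted output, g10 stuck-at-0, g10 inverted output.
Test 3 (P=0, Q=1, R=0, S=0): fault-free g1=1, g2=1, g3=0, g4=1, g5=0, g6=0, g7=1, g8=0, g9=1, g10=0, g11=1, g12=1 → Y1=0, Y2=1; observed Y1=1, Y2=1. Eliminates g1 stuck-at-1.
Only g1 inverted output is consistent with every test.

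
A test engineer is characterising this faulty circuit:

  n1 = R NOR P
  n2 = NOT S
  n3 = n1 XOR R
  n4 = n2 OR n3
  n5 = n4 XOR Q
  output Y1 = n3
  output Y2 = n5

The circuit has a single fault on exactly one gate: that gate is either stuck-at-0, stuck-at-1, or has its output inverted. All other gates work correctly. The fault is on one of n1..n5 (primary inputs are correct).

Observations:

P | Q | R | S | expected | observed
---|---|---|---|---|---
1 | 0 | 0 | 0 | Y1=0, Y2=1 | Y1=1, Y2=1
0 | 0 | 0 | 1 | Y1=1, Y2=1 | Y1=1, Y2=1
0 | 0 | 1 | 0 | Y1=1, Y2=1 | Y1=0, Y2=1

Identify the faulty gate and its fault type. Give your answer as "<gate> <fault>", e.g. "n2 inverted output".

Fault-free values for test 1 (P=1, Q=0, R=0, S=0): n1=0, n2=1, n3=0, n4=1, n5=1, giving Y1=0, Y2=1. Observed Y1=1, Y2=1.
Test 1: faults giving observed Y1=1, Y2=1 are {n1 stuck-at-1, n1 inverted output, n3 stuck-at-1, n3 inverted output}.
Test 2 (P=0, Q=0, R=0, S=1): fault-free n1=1, n2=0, n3=1, n4=1, n5=1 → Y1=1, Y2=1; observed Y1=1, Y2=1. Eliminates n1 inverted output, n3 inverted output.
Test 3 (P=0, Q=0, R=1, S=0): fault-free n1=0, n2=1, n3=1, n4=1, n5=1 → Y1=1, Y2=1; observed Y1=0, Y2=1. Eliminates n3 stuck-at-1.
Only n1 stuck-at-1 is consistent with every test.

n1 stuck-at-1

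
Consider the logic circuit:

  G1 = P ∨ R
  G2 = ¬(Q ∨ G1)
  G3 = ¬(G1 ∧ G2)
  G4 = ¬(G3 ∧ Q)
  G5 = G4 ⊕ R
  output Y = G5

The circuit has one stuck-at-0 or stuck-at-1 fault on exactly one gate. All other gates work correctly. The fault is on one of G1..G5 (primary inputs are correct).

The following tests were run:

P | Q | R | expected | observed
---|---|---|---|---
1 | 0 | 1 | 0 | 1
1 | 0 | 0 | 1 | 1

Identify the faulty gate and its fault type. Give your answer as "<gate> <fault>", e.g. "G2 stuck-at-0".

Fault-free values for test 1 (P=1, Q=0, R=1): G1=1, G2=0, G3=1, G4=1, G5=0, giving Y=0. Observed 1.
Test 1: faults giving observed 1 are {G4 stuck-at-0, G5 stuck-at-1}.
Test 2 (P=1, Q=0, R=0): fault-free G1=1, G2=0, G3=1, G4=1, G5=1 → 1; observed 1. Eliminates G4 stuck-at-0.
Only G5 stuck-at-1 is consistent with every test.

G5 stuck-at-1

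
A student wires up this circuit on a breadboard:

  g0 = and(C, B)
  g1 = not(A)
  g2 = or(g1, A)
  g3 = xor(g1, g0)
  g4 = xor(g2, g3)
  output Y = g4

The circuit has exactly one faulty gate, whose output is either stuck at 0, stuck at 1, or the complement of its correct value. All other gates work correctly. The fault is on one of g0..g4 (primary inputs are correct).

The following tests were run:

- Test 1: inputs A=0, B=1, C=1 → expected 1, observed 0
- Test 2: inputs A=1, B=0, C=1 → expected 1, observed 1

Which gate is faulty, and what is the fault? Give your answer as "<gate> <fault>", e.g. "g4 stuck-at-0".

g0 stuck-at-0

Fault-free values for test 1 (A=0, B=1, C=1): g0=1, g1=1, g2=1, g3=0, g4=1, giving Y=1. Observed 0.
Test 1: faults giving observed 0 are {g0 stuck-at-0, g0 inverted output, g2 stuck-at-0, g2 inverted output, g3 stuck-at-1, g3 inverted output, g4 stuck-at-0, g4 inverted output}.
Test 2 (A=1, B=0, C=1): fault-free g0=0, g1=0, g2=1, g3=0, g4=1 → 1; observed 1. Eliminates g0 inverted output, g2 stuck-at-0, g2 inverted output, g3 stuck-at-1, g3 inverted output, g4 stuck-at-0, g4 inverted output.
Only g0 stuck-at-0 is consistent with every test.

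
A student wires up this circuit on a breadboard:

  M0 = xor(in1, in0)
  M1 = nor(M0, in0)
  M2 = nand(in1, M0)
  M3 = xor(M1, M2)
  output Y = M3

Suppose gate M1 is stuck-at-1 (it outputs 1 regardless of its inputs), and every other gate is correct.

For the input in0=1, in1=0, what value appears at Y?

Propagate with M1 forced: M0=1, M1=1 [stuck-at-1], M2=1, M3=0.
So Y = 0. (Without the fault it would be 1.)

0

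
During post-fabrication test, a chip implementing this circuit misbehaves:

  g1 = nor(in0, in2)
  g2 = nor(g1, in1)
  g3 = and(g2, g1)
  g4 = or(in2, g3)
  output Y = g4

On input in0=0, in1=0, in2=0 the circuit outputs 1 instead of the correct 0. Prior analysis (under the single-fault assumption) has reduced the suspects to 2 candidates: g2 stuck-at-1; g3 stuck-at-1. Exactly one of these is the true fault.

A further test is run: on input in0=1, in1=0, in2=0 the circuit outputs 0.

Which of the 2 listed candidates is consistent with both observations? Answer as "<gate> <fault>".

Evaluate each candidate on input in0=1, in1=0, in2=0:
  g2 stuck-at-1: g1=0, g2=1 [stuck-at-1], g3=0, g4=0 → 0 — matches
  g3 stuck-at-1: g1=0, g2=1, g3=1 [stuck-at-1], g4=1 → 1 — eliminated
Only g2 stuck-at-1 reproduces the observed 0.

g2 stuck-at-1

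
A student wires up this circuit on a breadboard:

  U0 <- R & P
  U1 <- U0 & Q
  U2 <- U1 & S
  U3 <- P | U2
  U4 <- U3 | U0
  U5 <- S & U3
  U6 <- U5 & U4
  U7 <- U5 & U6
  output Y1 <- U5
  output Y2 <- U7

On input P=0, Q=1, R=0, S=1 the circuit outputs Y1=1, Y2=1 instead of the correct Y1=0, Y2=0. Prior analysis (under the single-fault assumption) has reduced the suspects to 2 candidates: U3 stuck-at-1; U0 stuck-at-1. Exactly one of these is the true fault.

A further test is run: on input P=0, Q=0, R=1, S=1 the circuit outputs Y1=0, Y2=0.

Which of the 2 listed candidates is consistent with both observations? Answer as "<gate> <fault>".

Evaluate each candidate on input P=0, Q=0, R=1, S=1:
  U3 stuck-at-1: U0=0, U1=0, U2=0, U3=1 [stuck-at-1], U4=1, U5=1, U6=1, U7=1 → Y1=1, Y2=1 — eliminated
  U0 stuck-at-1: U0=1 [stuck-at-1], U1=0, U2=0, U3=0, U4=1, U5=0, U6=0, U7=0 → Y1=0, Y2=0 — matches
Only U0 stuck-at-1 reproduces the observed Y1=0, Y2=0.

U0 stuck-at-1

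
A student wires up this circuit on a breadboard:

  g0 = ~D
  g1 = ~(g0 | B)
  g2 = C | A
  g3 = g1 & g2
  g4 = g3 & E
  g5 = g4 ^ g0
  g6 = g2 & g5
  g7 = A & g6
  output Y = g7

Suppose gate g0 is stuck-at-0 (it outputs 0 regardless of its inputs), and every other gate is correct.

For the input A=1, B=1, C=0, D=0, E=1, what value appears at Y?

0

Propagate with g0 forced: g0=0 [stuck-at-0], g1=0, g2=1, g3=0, g4=0, g5=0, g6=0, g7=0.
So Y = 0. (Without the fault it would be 1.)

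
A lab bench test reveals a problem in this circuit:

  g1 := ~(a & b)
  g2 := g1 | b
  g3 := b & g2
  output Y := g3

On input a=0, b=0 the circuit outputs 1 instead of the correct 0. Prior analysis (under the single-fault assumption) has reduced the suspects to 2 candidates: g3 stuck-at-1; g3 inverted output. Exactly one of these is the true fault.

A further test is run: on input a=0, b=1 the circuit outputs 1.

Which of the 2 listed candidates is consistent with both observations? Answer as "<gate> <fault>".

Evaluate each candidate on input a=0, b=1:
  g3 stuck-at-1: g1=1, g2=1, g3=1 [stuck-at-1] → 1 — matches
  g3 inverted output: g1=1, g2=1, g3=0 [inverted output] → 0 — eliminated
Only g3 stuck-at-1 reproduces the observed 1.

g3 stuck-at-1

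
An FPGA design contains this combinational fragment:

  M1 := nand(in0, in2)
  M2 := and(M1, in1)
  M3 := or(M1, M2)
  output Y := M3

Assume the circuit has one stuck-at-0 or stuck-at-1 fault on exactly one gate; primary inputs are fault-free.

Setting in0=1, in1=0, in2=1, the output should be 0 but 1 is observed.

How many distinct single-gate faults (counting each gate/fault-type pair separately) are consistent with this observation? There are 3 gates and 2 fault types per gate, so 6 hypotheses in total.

3

Fault-free: M1=0, M2=0, M3=0 → 0. Observed 1.
  M1 stuck-at-0: output 0 ✗
  M1 stuck-at-1: output 1 ✓
  M2 stuck-at-0: output 0 ✗
  M2 stuck-at-1: output 1 ✓
  M3 stuck-at-0: output 0 ✗
  M3 stuck-at-1: output 1 ✓
Consistent faults: {M1 stuck-at-1, M2 stuck-at-1, M3 stuck-at-1} — 3 in all.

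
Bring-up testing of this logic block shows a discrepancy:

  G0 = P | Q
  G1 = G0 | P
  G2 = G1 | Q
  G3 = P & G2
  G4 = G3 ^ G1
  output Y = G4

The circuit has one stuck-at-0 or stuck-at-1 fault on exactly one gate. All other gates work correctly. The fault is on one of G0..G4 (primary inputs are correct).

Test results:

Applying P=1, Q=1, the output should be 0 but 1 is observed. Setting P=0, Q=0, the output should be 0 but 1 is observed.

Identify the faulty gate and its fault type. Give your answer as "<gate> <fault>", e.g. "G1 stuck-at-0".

Fault-free values for test 1 (P=1, Q=1): G0=1, G1=1, G2=1, G3=1, G4=0, giving Y=0. Observed 1.
Test 1: faults giving observed 1 are {G1 stuck-at-0, G2 stuck-at-0, G3 stuck-at-0, G4 stuck-at-1}.
Test 2 (P=0, Q=0): fault-free G0=0, G1=0, G2=0, G3=0, G4=0 → 0; observed 1. Eliminates G1 stuck-at-0, G2 stuck-at-0, G3 stuck-at-0.
Only G4 stuck-at-1 is consistent with every test.

G4 stuck-at-1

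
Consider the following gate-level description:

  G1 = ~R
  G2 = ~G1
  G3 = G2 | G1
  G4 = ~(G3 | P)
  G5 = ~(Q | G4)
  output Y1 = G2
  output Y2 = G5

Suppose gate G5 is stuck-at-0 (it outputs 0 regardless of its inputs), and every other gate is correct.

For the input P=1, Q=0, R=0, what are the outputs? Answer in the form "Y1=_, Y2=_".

Propagate with G5 forced: G1=1, G2=0, G3=1, G4=0, G5=0 [stuck-at-0].
So the outputs are Y1=0, Y2=0. (Without the fault they would be Y1=0, Y2=1.)

Y1=0, Y2=0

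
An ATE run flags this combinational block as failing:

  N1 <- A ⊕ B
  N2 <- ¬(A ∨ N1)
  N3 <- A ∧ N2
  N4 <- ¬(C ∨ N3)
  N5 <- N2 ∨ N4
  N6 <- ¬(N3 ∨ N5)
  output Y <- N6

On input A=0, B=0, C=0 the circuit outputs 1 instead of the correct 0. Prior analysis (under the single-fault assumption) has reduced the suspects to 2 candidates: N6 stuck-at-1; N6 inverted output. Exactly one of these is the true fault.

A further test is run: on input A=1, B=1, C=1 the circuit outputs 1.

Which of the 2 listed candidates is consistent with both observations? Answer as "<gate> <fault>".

N6 stuck-at-1

Evaluate each candidate on input A=1, B=1, C=1:
  N6 stuck-at-1: N1=0, N2=0, N3=0, N4=0, N5=0, N6=1 [stuck-at-1] → 1 — matches
  N6 inverted output: N1=0, N2=0, N3=0, N4=0, N5=0, N6=0 [inverted output] → 0 — eliminated
Only N6 stuck-at-1 reproduces the observed 1.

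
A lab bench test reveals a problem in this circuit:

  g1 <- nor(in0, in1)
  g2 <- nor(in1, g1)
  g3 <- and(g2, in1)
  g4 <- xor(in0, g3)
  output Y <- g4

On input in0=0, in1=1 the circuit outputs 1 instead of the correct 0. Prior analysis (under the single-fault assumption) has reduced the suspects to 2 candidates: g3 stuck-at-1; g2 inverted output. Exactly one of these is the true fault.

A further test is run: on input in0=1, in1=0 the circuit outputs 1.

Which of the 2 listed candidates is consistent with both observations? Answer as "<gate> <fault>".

g2 inverted output

Evaluate each candidate on input in0=1, in1=0:
  g3 stuck-at-1: g1=0, g2=1, g3=1 [stuck-at-1], g4=0 → 0 — eliminated
  g2 inverted output: g1=0, g2=0 [inverted output], g3=0, g4=1 → 1 — matches
Only g2 inverted output reproduces the observed 1.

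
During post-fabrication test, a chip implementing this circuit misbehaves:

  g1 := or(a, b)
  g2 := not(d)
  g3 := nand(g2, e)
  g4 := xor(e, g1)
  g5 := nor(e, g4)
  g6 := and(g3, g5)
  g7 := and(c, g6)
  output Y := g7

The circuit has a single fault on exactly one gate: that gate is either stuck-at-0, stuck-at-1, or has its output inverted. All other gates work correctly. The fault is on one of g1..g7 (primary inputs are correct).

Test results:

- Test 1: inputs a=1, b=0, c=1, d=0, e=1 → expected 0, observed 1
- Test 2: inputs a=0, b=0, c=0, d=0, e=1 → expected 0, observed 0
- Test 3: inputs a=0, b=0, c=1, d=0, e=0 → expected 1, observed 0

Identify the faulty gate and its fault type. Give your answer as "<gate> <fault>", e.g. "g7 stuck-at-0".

Fault-free values for test 1 (a=1, b=0, c=1, d=0, e=1): g1=1, g2=1, g3=0, g4=0, g5=0, g6=0, g7=0, giving Y=0. Observed 1.
Test 1: faults giving observed 1 are {g6 stuck-at-1, g6 inverted output, g7 stuck-at-1, g7 inverted output}.
Test 2 (a=0, b=0, c=0, d=0, e=1): fault-free g1=0, g2=1, g3=0, g4=1, g5=0, g6=0, g7=0 → 0; observed 0. Eliminates g7 stuck-at-1, g7 inverted output.
Test 3 (a=0, b=0, c=1, d=0, e=0): fault-free g1=0, g2=1, g3=1, g4=0, g5=1, g6=1, g7=1 → 1; observed 0. Eliminates g6 stuck-at-1.
Only g6 inverted output is consistent with every test.

g6 inverted output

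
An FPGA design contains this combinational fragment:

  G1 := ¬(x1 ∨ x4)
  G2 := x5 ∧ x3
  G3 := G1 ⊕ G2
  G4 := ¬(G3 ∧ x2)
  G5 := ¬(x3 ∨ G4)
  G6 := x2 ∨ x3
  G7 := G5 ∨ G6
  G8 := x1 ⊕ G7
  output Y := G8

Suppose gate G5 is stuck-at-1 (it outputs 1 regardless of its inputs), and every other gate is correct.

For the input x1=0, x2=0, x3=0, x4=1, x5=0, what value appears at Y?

1

Propagate with G5 forced: G1=0, G2=0, G3=0, G4=1, G5=1 [stuck-at-1], G6=0, G7=1, G8=1.
So Y = 1. (Without the fault it would be 0.)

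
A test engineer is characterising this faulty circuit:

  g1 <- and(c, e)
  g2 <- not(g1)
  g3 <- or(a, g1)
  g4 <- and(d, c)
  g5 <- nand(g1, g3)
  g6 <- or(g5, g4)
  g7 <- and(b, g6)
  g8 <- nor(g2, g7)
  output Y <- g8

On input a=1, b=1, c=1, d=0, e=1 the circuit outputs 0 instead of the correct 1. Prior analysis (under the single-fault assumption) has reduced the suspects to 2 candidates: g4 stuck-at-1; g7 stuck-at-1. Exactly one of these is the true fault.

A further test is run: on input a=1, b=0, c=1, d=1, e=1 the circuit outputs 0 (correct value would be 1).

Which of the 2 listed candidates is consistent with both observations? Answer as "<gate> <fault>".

Evaluate each candidate on input a=1, b=0, c=1, d=1, e=1:
  g4 stuck-at-1: g1=1, g2=0, g3=1, g4=1 [stuck-at-1], g5=0, g6=1, g7=0, g8=1 → 1 — eliminated
  g7 stuck-at-1: g1=1, g2=0, g3=1, g4=1, g5=0, g6=1, g7=1 [stuck-at-1], g8=0 → 0 — matches
Only g7 stuck-at-1 reproduces the observed 0.

g7 stuck-at-1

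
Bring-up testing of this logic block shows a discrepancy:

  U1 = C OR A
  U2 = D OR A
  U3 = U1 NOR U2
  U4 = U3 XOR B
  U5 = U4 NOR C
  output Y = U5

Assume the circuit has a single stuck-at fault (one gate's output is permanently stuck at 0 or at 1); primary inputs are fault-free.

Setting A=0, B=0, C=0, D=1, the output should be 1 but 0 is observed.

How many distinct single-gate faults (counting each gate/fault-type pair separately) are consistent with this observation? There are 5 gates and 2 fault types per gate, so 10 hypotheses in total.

Fault-free: U1=0, U2=1, U3=0, U4=0, U5=1 → 1. Observed 0.
  U1 stuck-at-0: output 1 ✗
  U1 stuck-at-1: output 1 ✗
  U2 stuck-at-0: output 0 ✓
  U2 stuck-at-1: output 1 ✗
  U3 stuck-at-0: output 1 ✗
  U3 stuck-at-1: output 0 ✓
  U4 stuck-at-0: output 1 ✗
  U4 stuck-at-1: output 0 ✓
  U5 stuck-at-0: output 0 ✓
  U5 stuck-at-1: output 1 ✗
Consistent faults: {U2 stuck-at-0, U3 stuck-at-1, U4 stuck-at-1, U5 stuck-at-0} — 4 in all.

4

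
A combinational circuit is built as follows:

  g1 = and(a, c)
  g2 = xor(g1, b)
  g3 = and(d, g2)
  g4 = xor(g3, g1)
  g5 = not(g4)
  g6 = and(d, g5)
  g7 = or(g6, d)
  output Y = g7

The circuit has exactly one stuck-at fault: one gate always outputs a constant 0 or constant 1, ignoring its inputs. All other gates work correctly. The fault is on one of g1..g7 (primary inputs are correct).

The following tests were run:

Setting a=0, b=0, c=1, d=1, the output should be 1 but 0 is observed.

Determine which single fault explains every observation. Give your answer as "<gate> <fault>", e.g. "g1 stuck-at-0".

g7 stuck-at-0

Fault-free values for test 1 (a=0, b=0, c=1, d=1): g1=0, g2=0, g3=0, g4=0, g5=1, g6=1, g7=1, giving Y=1. Observed 0.
Test 1: faults giving observed 0 are {g7 stuck-at-0}.
Only g7 stuck-at-0 is consistent with every test.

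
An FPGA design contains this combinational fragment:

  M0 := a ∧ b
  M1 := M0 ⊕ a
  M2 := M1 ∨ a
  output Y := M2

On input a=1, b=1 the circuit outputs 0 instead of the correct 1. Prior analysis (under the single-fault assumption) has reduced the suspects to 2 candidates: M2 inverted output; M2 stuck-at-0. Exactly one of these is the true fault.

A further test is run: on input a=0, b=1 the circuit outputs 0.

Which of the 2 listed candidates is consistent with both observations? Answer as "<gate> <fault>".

M2 stuck-at-0

Evaluate each candidate on input a=0, b=1:
  M2 inverted output: M0=0, M1=0, M2=1 [inverted output] → 1 — eliminated
  M2 stuck-at-0: M0=0, M1=0, M2=0 [stuck-at-0] → 0 — matches
Only M2 stuck-at-0 reproduces the observed 0.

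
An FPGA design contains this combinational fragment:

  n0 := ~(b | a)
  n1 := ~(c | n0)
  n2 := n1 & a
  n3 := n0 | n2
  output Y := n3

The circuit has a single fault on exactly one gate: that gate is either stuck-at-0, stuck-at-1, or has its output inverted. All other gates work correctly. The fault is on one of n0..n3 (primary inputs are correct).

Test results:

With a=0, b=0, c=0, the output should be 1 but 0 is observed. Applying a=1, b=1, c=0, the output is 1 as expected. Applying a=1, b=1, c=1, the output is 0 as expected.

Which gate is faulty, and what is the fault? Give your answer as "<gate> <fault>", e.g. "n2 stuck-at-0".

Fault-free values for test 1 (a=0, b=0, c=0): n0=1, n1=0, n2=0, n3=1, giving Y=1. Observed 0.
Test 1: faults giving observed 0 are {n0 stuck-at-0, n0 inverted output, n3 stuck-at-0, n3 inverted output}.
Test 2 (a=1, b=1, c=0): fault-free n0=0, n1=1, n2=1, n3=1 → 1; observed 1. Eliminates n3 stuck-at-0, n3 inverted output.
Test 3 (a=1, b=1, c=1): fault-free n0=0, n1=0, n2=0, n3=0 → 0; observed 0. Eliminates n0 inverted output.
Only n0 stuck-at-0 is consistent with every test.

n0 stuck-at-0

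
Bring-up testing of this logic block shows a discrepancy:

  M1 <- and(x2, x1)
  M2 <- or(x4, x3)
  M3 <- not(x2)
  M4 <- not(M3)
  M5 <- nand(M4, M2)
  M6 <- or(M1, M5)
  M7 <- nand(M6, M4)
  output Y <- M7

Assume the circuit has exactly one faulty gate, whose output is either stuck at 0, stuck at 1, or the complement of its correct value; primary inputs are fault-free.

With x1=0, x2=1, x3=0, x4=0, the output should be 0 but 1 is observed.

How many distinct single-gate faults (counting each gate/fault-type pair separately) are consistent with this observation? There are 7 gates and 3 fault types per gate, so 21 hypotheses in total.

12

Fault-free: M1=0, M2=0, M3=0, M4=1, M5=1, M6=1, M7=0 → 0. Observed 1.
  M1: none of the 3 fault types match ✗
  M2: stuck-at-1, inverted output ✓; others ✗
  M3: stuck-at-1, inverted output ✓; others ✗
  M4: stuck-at-0, inverted output ✓; others ✗
  M5: stuck-at-0, inverted output ✓; others ✗
  M6: stuck-at-0, inverted output ✓; others ✗
  M7: stuck-at-1, inverted output ✓; others ✗
Consistent faults: {M2 stuck-at-1, M2 inverted output, M3 stuck-at-1, M3 inverted output, M4 stuck-at-0, M4 inverted output, M5 stuck-at-0, M5 inverted output, M6 stuck-at-0, M6 inverted output, M7 stuck-at-1, M7 inverted output} — 12 in all.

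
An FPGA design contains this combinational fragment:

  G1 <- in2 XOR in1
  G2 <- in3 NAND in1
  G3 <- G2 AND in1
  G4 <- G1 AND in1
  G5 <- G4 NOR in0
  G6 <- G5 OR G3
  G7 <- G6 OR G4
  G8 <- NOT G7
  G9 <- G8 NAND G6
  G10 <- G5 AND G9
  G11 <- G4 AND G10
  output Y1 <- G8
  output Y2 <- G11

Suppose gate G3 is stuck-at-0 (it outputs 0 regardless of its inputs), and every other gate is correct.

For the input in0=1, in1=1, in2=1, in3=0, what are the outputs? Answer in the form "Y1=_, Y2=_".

Propagate with G3 forced: G1=0, G2=1, G3=0 [stuck-at-0], G4=0, G5=0, G6=0, G7=0, G8=1, G9=1, G10=0, G11=0.
So the outputs are Y1=1, Y2=0. (Without the fault they would be Y1=0, Y2=0.)

Y1=1, Y2=0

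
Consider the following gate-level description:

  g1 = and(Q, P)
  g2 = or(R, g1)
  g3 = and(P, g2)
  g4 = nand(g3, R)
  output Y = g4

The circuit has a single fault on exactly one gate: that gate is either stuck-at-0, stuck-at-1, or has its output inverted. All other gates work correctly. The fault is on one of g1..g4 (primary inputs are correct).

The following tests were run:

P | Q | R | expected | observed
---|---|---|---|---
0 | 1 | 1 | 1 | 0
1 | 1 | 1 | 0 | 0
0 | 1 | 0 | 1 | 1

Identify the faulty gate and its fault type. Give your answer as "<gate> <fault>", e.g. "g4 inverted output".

g3 stuck-at-1

Fault-free values for test 1 (P=0, Q=1, R=1): g1=0, g2=1, g3=0, g4=1, giving Y=1. Observed 0.
Test 1: faults giving observed 0 are {g3 stuck-at-1, g3 inverted output, g4 stuck-at-0, g4 inverted output}.
Test 2 (P=1, Q=1, R=1): fault-free g1=1, g2=1, g3=1, g4=0 → 0; observed 0. Eliminates g3 inverted output, g4 inverted output.
Test 3 (P=0, Q=1, R=0): fault-free g1=0, g2=0, g3=0, g4=1 → 1; observed 1. Eliminates g4 stuck-at-0.
Only g3 stuck-at-1 is consistent with every test.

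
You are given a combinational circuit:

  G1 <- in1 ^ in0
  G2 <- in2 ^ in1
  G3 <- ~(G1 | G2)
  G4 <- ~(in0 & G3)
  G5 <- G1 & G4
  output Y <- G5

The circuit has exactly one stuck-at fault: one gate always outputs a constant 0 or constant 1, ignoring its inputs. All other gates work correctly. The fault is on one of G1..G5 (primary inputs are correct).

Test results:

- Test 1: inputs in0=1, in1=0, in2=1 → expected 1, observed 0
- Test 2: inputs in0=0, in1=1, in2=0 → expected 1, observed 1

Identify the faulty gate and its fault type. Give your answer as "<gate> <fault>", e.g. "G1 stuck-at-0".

Fault-free values for test 1 (in0=1, in1=0, in2=1): G1=1, G2=1, G3=0, G4=1, G5=1, giving Y=1. Observed 0.
Test 1: faults giving observed 0 are {G1 stuck-at-0, G3 stuck-at-1, G4 stuck-at-0, G5 stuck-at-0}.
Test 2 (in0=0, in1=1, in2=0): fault-free G1=1, G2=1, G3=0, G4=1, G5=1 → 1; observed 1. Eliminates G1 stuck-at-0, G4 stuck-at-0, G5 stuck-at-0.
Only G3 stuck-at-1 is consistent with every test.

G3 stuck-at-1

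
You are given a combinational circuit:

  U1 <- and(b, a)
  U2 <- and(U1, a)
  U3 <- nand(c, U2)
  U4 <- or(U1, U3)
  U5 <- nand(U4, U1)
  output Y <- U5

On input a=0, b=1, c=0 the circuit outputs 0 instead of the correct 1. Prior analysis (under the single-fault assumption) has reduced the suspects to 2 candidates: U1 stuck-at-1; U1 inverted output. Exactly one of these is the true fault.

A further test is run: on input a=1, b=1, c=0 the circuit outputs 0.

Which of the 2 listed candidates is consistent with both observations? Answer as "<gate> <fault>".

Evaluate each candidate on input a=1, b=1, c=0:
  U1 stuck-at-1: U1=1 [stuck-at-1], U2=1, U3=1, U4=1, U5=0 → 0 — matches
  U1 inverted output: U1=0 [inverted output], U2=0, U3=1, U4=1, U5=1 → 1 — eliminated
Only U1 stuck-at-1 reproduces the observed 0.

U1 stuck-at-1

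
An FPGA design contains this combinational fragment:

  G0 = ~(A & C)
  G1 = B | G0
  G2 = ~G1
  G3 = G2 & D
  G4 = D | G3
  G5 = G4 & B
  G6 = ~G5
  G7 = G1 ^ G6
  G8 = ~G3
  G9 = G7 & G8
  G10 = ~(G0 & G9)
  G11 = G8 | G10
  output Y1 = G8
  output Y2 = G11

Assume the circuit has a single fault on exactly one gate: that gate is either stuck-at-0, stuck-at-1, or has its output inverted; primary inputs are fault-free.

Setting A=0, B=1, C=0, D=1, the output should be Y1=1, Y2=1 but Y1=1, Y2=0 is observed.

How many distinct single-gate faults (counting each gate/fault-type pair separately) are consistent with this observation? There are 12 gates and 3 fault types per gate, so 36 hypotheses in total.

2

Fault-free: G0=1, G1=1, G2=0, G3=0, G4=1, G5=1, G6=0, G7=1, G8=1, G9=1, G10=0, G11=1 → Y1=1, Y2=1. Observed Y1=1, Y2=0.
  G0: none of the 3 fault types match ✗
  G1: none of the 3 fault types match ✗
  G2: none of the 3 fault types match ✗
  G3: none of the 3 fault types match ✗
  G4: none of the 3 fault types match ✗
  G5: none of the 3 fault types match ✗
  G6: none of the 3 fault types match ✗
  G7: none of the 3 fault types match ✗
  G8: none of the 3 fault types match ✗
  G9: none of the 3 fault types match ✗
  G10: none of the 3 fault types match ✗
  G11: stuck-at-0, inverted output ✓; others ✗
Consistent faults: {G11 stuck-at-0, G11 inverted output} — 2 in all.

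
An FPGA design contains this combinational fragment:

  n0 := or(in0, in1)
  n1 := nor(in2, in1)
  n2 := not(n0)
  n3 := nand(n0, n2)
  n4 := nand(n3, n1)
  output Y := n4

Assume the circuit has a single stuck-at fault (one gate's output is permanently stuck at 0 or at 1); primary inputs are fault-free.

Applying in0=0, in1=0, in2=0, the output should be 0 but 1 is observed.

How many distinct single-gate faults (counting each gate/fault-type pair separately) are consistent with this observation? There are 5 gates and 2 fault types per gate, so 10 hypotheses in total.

Fault-free: n0=0, n1=1, n2=1, n3=1, n4=0 → 0. Observed 1.
  n0 stuck-at-0: output 0 ✗
  n0 stuck-at-1: output 0 ✗
  n1 stuck-at-0: output 1 ✓
  n1 stuck-at-1: output 0 ✗
  n2 stuck-at-0: output 0 ✗
  n2 stuck-at-1: output 0 ✗
  n3 stuck-at-0: output 1 ✓
  n3 stuck-at-1: output 0 ✗
  n4 stuck-at-0: output 0 ✗
  n4 stuck-at-1: output 1 ✓
Consistent faults: {n1 stuck-at-0, n3 stuck-at-0, n4 stuck-at-1} — 3 in all.

3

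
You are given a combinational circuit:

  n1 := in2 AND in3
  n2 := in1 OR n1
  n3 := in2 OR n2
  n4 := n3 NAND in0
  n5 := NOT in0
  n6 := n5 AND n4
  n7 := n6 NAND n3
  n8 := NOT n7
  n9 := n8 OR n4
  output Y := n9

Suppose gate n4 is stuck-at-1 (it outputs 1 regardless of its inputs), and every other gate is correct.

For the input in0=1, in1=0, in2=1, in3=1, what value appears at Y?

Propagate with n4 forced: n1=1, n2=1, n3=1, n4=1 [stuck-at-1], n5=0, n6=0, n7=1, n8=0, n9=1.
So Y = 1. (Without the fault it would be 0.)

1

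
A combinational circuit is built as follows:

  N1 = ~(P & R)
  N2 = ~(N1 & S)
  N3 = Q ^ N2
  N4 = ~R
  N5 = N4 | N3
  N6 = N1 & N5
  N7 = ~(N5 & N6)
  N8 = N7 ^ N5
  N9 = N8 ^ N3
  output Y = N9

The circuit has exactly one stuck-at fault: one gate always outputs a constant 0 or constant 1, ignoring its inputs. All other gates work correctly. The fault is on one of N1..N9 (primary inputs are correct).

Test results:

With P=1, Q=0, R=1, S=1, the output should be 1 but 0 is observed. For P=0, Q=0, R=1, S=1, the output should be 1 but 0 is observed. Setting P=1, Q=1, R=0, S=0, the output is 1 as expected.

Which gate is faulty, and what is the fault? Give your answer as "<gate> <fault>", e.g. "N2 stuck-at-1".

Fault-free values for test 1 (P=1, Q=0, R=1, S=1): N1=0, N2=1, N3=1, N4=0, N5=1, N6=0, N7=1, N8=0, N9=1, giving Y=1. Observed 0.
Test 1: faults giving observed 0 are {N5 stuck-at-0, N6 stuck-at-1, N7 stuck-at-0, N8 stuck-at-1, N9 stuck-at-0}.
Test 2 (P=0, Q=0, R=1, S=1): fault-free N1=1, N2=0, N3=0, N4=0, N5=0, N6=0, N7=1, N8=1, N9=1 → 1; observed 0. Eliminates N5 stuck-at-0, N6 stuck-at-1, N8 stuck-at-1.
Test 3 (P=1, Q=1, R=0, S=0): fault-free N1=1, N2=1, N3=0, N4=1, N5=1, N6=1, N7=0, N8=1, N9=1 → 1; observed 1. Eliminates N9 stuck-at-0.
Only N7 stuck-at-0 is consistent with every test.

N7 stuck-at-0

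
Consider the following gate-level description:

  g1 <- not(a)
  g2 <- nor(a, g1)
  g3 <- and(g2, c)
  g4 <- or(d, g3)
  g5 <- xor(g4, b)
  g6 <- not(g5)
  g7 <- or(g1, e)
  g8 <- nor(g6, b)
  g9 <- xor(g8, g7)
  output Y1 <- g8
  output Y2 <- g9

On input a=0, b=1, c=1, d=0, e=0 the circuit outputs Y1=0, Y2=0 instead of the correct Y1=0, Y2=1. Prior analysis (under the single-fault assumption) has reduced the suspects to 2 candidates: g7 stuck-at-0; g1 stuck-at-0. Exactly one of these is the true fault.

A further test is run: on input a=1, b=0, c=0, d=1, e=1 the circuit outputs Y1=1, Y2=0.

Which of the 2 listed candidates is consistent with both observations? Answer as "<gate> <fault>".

Evaluate each candidate on input a=1, b=0, c=0, d=1, e=1:
  g7 stuck-at-0: g1=0, g2=0, g3=0, g4=1, g5=1, g6=0, g7=0 [stuck-at-0], g8=1, g9=1 → Y1=1, Y2=1 — eliminated
  g1 stuck-at-0: g1=0 [stuck-at-0], g2=0, g3=0, g4=1, g5=1, g6=0, g7=1, g8=1, g9=0 → Y1=1, Y2=0 — matches
Only g1 stuck-at-0 reproduces the observed Y1=1, Y2=0.

g1 stuck-at-0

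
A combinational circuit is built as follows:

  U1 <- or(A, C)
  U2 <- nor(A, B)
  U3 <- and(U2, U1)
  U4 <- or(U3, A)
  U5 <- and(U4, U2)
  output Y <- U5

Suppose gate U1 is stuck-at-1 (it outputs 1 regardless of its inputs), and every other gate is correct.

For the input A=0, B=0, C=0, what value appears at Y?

1

Propagate with U1 forced: U1=1 [stuck-at-1], U2=1, U3=1, U4=1, U5=1.
So Y = 1. (Without the fault it would be 0.)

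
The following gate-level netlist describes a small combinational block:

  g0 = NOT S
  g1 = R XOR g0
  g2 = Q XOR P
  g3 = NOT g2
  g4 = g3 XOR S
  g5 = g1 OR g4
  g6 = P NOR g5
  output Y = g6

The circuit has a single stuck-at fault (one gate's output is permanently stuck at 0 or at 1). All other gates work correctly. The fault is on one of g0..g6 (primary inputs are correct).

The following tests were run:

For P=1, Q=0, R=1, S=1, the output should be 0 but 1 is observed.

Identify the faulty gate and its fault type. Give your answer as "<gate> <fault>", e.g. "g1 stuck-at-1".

Fault-free values for test 1 (P=1, Q=0, R=1, S=1): g0=0, g1=1, g2=1, g3=0, g4=1, g5=1, g6=0, giving Y=0. Observed 1.
Test 1: faults giving observed 1 are {g6 stuck-at-1}.
Only g6 stuck-at-1 is consistent with every test.

g6 stuck-at-1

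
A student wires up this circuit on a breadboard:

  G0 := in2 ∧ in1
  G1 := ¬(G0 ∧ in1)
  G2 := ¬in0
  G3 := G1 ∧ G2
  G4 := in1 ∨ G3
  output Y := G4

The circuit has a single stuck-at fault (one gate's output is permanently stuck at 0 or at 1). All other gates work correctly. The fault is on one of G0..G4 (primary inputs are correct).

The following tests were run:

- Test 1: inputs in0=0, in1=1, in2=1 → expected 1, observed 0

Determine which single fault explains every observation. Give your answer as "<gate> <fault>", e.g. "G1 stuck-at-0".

Fault-free values for test 1 (in0=0, in1=1, in2=1): G0=1, G1=0, G2=1, G3=0, G4=1, giving Y=1. Observed 0.
Test 1: faults giving observed 0 are {G4 stuck-at-0}.
Only G4 stuck-at-0 is consistent with every test.

G4 stuck-at-0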